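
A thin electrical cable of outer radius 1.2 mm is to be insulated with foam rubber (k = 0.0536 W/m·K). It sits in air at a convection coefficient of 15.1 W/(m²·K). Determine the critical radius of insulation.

r_cr ≈ 3.55 mm

For a cylinder r_cr = k/h = 0.0536/15.1
r_cr = 3.55 mm; since the bare radius (1.2 mm) is below r_cr, adding a thin layer of insulation will *increase* heat loss.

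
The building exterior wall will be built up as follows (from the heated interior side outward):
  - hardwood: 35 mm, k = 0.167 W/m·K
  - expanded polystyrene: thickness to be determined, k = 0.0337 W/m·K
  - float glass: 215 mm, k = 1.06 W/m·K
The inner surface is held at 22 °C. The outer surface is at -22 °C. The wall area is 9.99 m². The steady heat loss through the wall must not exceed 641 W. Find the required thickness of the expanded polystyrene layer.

Thermal resistances in series:
R_hardwood = L/(kA) = 0.035/(0.167×9.99) = 0.02098 K/W
R_float glass = L/(kA) = 0.215/(1.06×9.99) = 0.0203 K/W
Sum of the known resistances R_other = 0.04128 K/W
Required total resistance R_tot = ΔT/Q_allow = 44/641 = 0.06864 K/W
R_expanded polystyrene = R_tot − R_other = 0.02736 K/W
L = R·k·A = 0.02736×0.0337×9.99

L ≈ 9.21 mm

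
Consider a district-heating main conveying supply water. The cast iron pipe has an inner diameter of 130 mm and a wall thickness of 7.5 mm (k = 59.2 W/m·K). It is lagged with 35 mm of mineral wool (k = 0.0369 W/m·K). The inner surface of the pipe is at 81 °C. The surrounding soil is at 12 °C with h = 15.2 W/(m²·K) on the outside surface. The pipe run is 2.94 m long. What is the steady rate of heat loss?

Q ≈ 113 W

Per-layer cylindrical resistances, series-summed:
R_cast iron pipe wall = ln(72.5/65)/(2π×59.2×2.94) = 9.986×10^-5 K/W
R_mineral wool = ln(107.5/72.5)/(2π×0.0369×2.94) = 0.5779 K/W
R_outer film = 1/(h_o·2πr_oL) = 1/(15.2×2π×0.1075×2.94) = 0.03313 K/W
R_total = 0.6111 K/W
Q = ΔT/R_total = 69/0.6111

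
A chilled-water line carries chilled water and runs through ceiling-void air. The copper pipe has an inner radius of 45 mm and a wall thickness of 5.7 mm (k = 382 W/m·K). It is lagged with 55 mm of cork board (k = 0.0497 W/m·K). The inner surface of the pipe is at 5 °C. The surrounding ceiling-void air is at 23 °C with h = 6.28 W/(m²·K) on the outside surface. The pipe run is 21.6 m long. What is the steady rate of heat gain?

For a radial system each layer contributes R = ln(r_out/r_in)/(2πkL); films add R = 1/(hA).
R_copper pipe wall = ln(50.7/45)/(2π×382×21.6) = 2.3×10^-6 K/W
R_cork board = ln(105.7/50.7)/(2π×0.0497×21.6) = 0.1089 K/W
R_outer film = 1/(h_o·2πr_oL) = 1/(6.28×2π×0.1057×21.6) = 0.0111 K/W
R_total = 0.12 K/W
Q = ΔT/R_total = 18/0.12

Q ≈ 150 W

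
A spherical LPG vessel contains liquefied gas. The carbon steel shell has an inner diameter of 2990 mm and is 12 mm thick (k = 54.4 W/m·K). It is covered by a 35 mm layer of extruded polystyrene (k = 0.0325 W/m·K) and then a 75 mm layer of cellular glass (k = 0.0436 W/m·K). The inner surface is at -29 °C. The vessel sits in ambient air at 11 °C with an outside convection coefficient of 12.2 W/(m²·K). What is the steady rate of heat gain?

Radial (spherical) resistances in series:
R_carbon steel shell = (1/1.495 − 1/1.507)/(4π×54.4) = 7.791×10^-6 K/W
R_extruded polystyrene = (1/1.507 − 1/1.542)/(4π×0.0325) = 0.03688 K/W
R_cellular glass = (1/1.542 − 1/1.617)/(4π×0.0436) = 0.0549 K/W
R_outer film = 1/(h·4πr_o²) = 1/(12.2×4π×1.617²) = 0.002495 K/W
R_total = 0.09428 K/W
Q = ΔT/R_total = 40/0.09428

Q ≈ 424 W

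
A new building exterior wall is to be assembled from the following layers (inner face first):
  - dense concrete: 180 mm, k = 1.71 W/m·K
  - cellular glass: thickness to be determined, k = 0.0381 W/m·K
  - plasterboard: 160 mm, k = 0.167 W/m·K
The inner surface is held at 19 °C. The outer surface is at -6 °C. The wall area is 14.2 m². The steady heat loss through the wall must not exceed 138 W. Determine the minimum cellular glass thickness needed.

L ≈ 57.5 mm

Treating each layer as a thermal resistance in series:
R_dense concrete = L/(kA) = 0.18/(1.71×14.2) = 0.007413 K/W
R_plasterboard = L/(kA) = 0.16/(0.167×14.2) = 0.06747 K/W
Sum of the known resistances R_other = 0.07488 K/W
Required total resistance R_tot = ΔT/Q_allow = 25/138 = 0.1812 K/W
R_cellular glass = R_tot − R_other = 0.1063 K/W
L = R·k·A = 0.1063×0.0381×14.2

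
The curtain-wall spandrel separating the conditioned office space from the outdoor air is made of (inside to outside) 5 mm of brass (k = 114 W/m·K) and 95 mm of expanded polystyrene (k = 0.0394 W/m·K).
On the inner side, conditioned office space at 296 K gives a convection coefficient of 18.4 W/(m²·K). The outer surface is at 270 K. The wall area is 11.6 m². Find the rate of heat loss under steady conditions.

Q ≈ 122 W

Model the wall as resistances in series:
R_inner film = 1/(h_i·A) = 1/(18.4×11.6) = 0.004685 K/W
R_brass = L/(kA) = 0.005/(114×11.6) = 3.781×10^-6 K/W
R_expanded polystyrene = L/(kA) = 0.095/(0.0394×11.6) = 0.2079 K/W
R_total = 0.2125 K/W
Q = ΔT / R_total = 26 / 0.2125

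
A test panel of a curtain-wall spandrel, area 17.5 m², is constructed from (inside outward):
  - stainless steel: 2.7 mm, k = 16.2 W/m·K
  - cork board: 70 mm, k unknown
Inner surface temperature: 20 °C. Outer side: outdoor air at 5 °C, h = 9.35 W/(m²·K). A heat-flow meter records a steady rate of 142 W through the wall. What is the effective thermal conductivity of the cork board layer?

Thermal resistances in series:
R_stainless steel = L/(kA) = 0.0027/(16.2×17.5) = 9.524×10^-6 K/W
R_outer film = 1/(h_o·A) = 1/(9.35×17.5) = 0.006112 K/W
Sum of known resistances R_other = 0.006121 K/W
Total R = ΔT/Q = 15/142 = 0.1056 K/W
R_cork board = R_total − R_other = 0.09951 K/W
k = L/(R·A) = 0.07/(0.09951×17.5)

k ≈ 0.0402 W/(m·K)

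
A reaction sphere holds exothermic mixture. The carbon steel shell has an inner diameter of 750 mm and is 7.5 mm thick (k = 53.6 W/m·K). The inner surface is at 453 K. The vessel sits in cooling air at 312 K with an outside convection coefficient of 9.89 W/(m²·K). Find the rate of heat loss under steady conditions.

Each spherical layer contributes R = (1/r_i − 1/r_o)/(4πk):
R_carbon steel shell = (1/0.375 − 1/0.3825)/(4π×53.6) = 7.763×10^-5 K/W
R_outer film = 1/(h·4πr_o²) = 1/(9.89×4π×0.3825²) = 0.055 K/W
R_total = 0.05507 K/W
Q = ΔT/R_total = 141/0.05507

Q ≈ 2560 W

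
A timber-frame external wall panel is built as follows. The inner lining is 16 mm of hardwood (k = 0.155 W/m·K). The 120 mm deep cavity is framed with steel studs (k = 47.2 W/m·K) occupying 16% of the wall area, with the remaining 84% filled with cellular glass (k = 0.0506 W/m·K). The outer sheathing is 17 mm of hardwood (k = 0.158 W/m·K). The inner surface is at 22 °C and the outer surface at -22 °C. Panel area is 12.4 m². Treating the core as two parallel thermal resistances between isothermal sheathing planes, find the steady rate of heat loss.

Sheathing layers in series; stud and cavity paths in parallel between them.
R_inner = 0.016/(0.155×12.4) = 0.008325 K/W
R_stud  = 0.12/(47.2×0.16×12.4) = 0.001281 K/W
R_cav   = 0.12/(0.0506×0.84×12.4) = 0.2277 K/W
1/R_core = 1/R_stud + 1/R_cav → R_core = 0.001274 K/W
R_outer = 0.017/(0.158×12.4) = 0.008677 K/W
R_total = 0.01828 K/W
Q = ΔT/R_total = 44/0.01828

Q ≈ 2410 W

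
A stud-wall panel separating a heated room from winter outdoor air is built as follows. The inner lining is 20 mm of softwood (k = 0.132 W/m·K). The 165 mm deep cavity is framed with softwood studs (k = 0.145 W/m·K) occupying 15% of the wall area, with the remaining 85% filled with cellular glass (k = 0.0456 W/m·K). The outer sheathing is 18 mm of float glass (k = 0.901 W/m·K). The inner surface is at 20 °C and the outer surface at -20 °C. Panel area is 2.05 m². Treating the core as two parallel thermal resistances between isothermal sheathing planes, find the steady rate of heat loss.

Q ≈ 28.3 W

Sheathing layers in series; stud and cavity paths in parallel between them.
R_inner = 0.02/(0.132×2.05) = 0.07391 K/W
R_stud  = 0.165/(0.145×0.15×2.05) = 3.701 K/W
R_cav   = 0.165/(0.0456×0.85×2.05) = 2.077 K/W
1/R_core = 1/R_stud + 1/R_cav → R_core = 1.33 K/W
R_outer = 0.018/(0.901×2.05) = 0.009745 K/W
R_total = 1.414 K/W
Q = ΔT/R_total = 40/1.414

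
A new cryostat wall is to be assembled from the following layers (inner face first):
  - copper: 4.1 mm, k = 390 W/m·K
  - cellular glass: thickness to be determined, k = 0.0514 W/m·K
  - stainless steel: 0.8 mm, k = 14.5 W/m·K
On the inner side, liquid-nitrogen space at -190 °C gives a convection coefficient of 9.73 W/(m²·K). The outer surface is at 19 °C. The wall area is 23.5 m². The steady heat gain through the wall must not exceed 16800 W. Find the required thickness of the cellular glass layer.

Series thermal resistances:
R_inner film = 1/(h_i·A) = 1/(9.73×23.5) = 0.004373 K/W
R_copper = L/(kA) = 0.0041/(390×23.5) = 4.474×10^-7 K/W
R_stainless steel = L/(kA) = 0.0008/(14.5×23.5) = 2.348×10^-6 K/W
Sum of the known resistances R_other = 0.004376 K/W
Required total resistance R_tot = ΔT/Q_allow = 209/16800 = 0.01244 K/W
R_cellular glass = R_tot − R_other = 0.008064 K/W
L = R·k·A = 0.008064×0.0514×23.5

L ≈ 9.74 mm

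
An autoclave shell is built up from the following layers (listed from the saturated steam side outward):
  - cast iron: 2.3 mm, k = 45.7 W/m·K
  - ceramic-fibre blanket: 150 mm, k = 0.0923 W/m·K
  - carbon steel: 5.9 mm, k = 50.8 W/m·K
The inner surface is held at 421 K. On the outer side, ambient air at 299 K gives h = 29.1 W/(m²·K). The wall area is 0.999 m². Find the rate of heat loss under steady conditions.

Q ≈ 73.4 W

Model the wall as resistances in series:
R_cast iron = L/(kA) = 0.0023/(45.7×0.999) = 5.038×10^-5 K/W
R_ceramic-fibre blanket = L/(kA) = 0.15/(0.0923×0.999) = 1.627 K/W
R_carbon steel = L/(kA) = 0.0059/(50.8×0.999) = 1.163×10^-4 K/W
R_outer film = 1/(h_o·A) = 1/(29.1×0.999) = 0.0344 K/W
R_total = 1.661 K/W
Q = ΔT / R_total = 122 / 1.661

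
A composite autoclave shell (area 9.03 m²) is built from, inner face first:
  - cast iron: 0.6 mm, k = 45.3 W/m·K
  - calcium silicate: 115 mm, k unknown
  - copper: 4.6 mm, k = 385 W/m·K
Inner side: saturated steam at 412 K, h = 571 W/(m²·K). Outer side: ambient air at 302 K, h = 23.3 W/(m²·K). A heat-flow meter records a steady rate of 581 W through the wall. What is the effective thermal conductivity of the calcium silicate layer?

k ≈ 0.0691 W/(m·K)

Using the resistance-network approach (series):
R_inner film = 1/(h_i·A) = 1/(571×9.03) = 1.939×10^-4 K/W
R_cast iron = L/(kA) = 0.0006/(45.3×9.03) = 1.467×10^-6 K/W
R_copper = L/(kA) = 0.0046/(385×9.03) = 1.323×10^-6 K/W
R_outer film = 1/(h_o·A) = 1/(23.3×9.03) = 0.004753 K/W
Sum of known resistances R_other = 0.00495 K/W
Total R = ΔT/Q = 110/581 = 0.1893 K/W
R_calcium silicate = R_total − R_other = 0.1844 K/W
k = L/(R·A) = 0.115/(0.1844×9.03)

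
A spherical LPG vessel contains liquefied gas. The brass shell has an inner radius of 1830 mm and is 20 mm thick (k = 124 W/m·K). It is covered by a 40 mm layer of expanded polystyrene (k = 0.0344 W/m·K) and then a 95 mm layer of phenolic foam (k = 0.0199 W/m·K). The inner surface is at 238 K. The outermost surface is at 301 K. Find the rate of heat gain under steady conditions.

Spherical conduction: R = (1/r_in − 1/r_out)/(4πk) per layer; series-sum.
R_brass shell = (1/1.83 − 1/1.85)/(4π×124) = 3.791×10^-6 K/W
R_expanded polystyrene = (1/1.85 − 1/1.89)/(4π×0.0344) = 0.02646 K/W
R_phenolic foam = (1/1.89 − 1/1.985)/(4π×0.0199) = 0.1013 K/W
R_total = 0.1277 K/W
Q = ΔT/R_total = 63/0.1277

Q ≈ 493 W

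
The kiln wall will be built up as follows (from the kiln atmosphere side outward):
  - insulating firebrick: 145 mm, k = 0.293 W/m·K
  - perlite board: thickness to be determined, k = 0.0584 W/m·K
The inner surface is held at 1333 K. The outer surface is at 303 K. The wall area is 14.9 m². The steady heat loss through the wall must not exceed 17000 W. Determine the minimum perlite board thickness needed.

L ≈ 23.8 mm

Thermal resistances in series:
R_insulating firebrick = L/(kA) = 0.145/(0.293×14.9) = 0.03321 K/W
Sum of the known resistances R_other = 0.03321 K/W
Required total resistance R_tot = ΔT/Q_allow = 1030/17000 = 0.06059 K/W
R_perlite board = R_tot − R_other = 0.02737 K/W
L = R·k·A = 0.02737×0.0584×14.9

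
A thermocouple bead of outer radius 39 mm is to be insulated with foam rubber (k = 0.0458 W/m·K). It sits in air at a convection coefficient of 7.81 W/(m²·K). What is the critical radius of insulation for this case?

r_cr ≈ 11.7 mm

For a sphere r_cr = 2k/h = 2×0.0458/7.81
r_cr = 11.7 mm; since the bare radius (39 mm) is above r_cr, any added insulation will reduce heat loss.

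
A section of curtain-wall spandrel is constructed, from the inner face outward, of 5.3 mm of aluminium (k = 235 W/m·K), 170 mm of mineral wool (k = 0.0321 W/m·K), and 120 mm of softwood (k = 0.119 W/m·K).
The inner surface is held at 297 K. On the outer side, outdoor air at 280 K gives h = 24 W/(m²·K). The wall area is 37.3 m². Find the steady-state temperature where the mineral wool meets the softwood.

Treating each layer as a thermal resistance in series:
R_aluminium = L/(kA) = 0.0053/(235×37.3) = 6.046×10^-7 K/W
R_mineral wool = L/(kA) = 0.17/(0.0321×37.3) = 0.142 K/W
R_softwood = L/(kA) = 0.12/(0.119×37.3) = 0.02703 K/W
R_outer film = 1/(h_o·A) = 1/(24×37.3) = 0.001117 K/W
R_total = 0.1701 K/W;  Q = ΔT/R_total = 17/0.1701 = 99.92 W
T_interface = T_inner − Q·ΣR(inner→interface) = 297 − 99.9×0.142

T ≈ 283 K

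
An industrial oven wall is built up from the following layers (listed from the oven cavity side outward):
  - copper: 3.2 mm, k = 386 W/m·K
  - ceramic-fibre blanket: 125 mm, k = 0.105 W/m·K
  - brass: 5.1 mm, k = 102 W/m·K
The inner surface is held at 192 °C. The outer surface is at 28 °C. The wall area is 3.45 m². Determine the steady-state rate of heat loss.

Q ≈ 475 W

Series thermal resistances:
R_copper = L/(kA) = 0.0032/(386×3.45) = 2.403×10^-6 K/W
R_ceramic-fibre blanket = L/(kA) = 0.125/(0.105×3.45) = 0.3451 K/W
R_brass = L/(kA) = 0.0051/(102×3.45) = 1.449×10^-5 K/W
R_total = 0.3451 K/W
Q = ΔT / R_total = 164 / 0.3451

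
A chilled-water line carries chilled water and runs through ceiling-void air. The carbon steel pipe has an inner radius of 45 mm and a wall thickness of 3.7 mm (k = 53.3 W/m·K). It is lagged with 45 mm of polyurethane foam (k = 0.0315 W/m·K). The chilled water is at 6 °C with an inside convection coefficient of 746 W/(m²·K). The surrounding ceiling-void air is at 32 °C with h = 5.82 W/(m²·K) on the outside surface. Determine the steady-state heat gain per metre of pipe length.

Treating each annulus and film as a series resistance:
R_inner film = 1/(h_i·2πr₁L) = 1/(746×2π×0.045×1) = 0.004741 K/W
R_carbon steel pipe wall = ln(48.7/45)/(2π×53.3×1) = 2.359×10^-4 K/W
R_polyurethane foam = ln(93.7/48.7)/(2π×0.0315×1) = 3.306 K/W
R_outer film = 1/(h_o·2πr_oL) = 1/(5.82×2π×0.0937×1) = 0.2918 K/W
R_total = 3.603 K/W
Q = ΔT/R_total = 26/3.603

q′ ≈ 7.22 W/m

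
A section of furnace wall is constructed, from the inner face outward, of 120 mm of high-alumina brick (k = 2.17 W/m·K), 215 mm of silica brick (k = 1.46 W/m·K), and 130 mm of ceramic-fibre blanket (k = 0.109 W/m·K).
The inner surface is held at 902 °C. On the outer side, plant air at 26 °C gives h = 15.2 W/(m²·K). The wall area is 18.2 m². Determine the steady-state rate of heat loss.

Series thermal resistances:
R_high-alumina brick = L/(kA) = 0.12/(2.17×18.2) = 0.003038 K/W
R_silica brick = L/(kA) = 0.215/(1.46×18.2) = 0.008091 K/W
R_ceramic-fibre blanket = L/(kA) = 0.13/(0.109×18.2) = 0.06553 K/W
R_outer film = 1/(h_o·A) = 1/(15.2×18.2) = 0.003615 K/W
R_total = 0.08028 K/W
Q = ΔT / R_total = 876 / 0.08028

Q ≈ 10900 W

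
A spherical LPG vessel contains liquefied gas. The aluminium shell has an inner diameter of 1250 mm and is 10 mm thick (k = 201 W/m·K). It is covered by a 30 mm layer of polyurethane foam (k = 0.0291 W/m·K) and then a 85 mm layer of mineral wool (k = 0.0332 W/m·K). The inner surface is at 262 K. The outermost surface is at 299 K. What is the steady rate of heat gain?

Each spherical layer contributes R = (1/r_i − 1/r_o)/(4πk):
R_aluminium shell = (1/0.625 − 1/0.635)/(4π×201) = 9.976×10^-6 K/W
R_polyurethane foam = (1/0.635 − 1/0.665)/(4π×0.0291) = 0.1943 K/W
R_mineral wool = (1/0.665 − 1/0.75)/(4π×0.0332) = 0.4085 K/W
R_total = 0.6028 K/W
Q = ΔT/R_total = 37/0.6028

Q ≈ 61.4 W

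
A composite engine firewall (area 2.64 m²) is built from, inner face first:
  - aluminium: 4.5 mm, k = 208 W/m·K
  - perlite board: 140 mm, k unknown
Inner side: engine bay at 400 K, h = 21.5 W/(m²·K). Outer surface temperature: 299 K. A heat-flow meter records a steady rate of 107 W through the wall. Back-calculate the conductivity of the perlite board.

Using the resistance-network approach (series):
R_inner film = 1/(h_i·A) = 1/(21.5×2.64) = 0.01762 K/W
R_aluminium = L/(kA) = 0.0045/(208×2.64) = 8.195×10^-6 K/W
Sum of known resistances R_other = 0.01763 K/W
Total R = ΔT/Q = 101/107 = 0.9439 K/W
R_perlite board = R_total − R_other = 0.9263 K/W
k = L/(R·A) = 0.14/(0.9263×2.64)

k ≈ 0.0572 W/(m·K)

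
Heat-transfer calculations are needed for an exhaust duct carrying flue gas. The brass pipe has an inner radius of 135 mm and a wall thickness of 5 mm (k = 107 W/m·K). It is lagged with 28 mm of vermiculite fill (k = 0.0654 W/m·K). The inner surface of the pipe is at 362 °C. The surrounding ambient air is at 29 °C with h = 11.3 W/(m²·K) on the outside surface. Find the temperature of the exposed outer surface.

Radial resistances (cylindrical: R_cond = ln(r_o/r_i)/(2πkL), R_conv = 1/(h·2πrL)):
R_brass pipe wall = ln(140/135)/(2π×107×1) = 5.409×10^-5 K/W
R_vermiculite fill = ln(168/140)/(2π×0.0654×1) = 0.4437 K/W
R_outer film = 1/(h_o·2πr_oL) = 1/(11.3×2π×0.168×1) = 0.08384 K/W
R_total = 0.5276 K/W
Q = ΔT/R_total = 333/0.5276
Q = 631 W/m
T_interface = T_inner − Q·ΣR(inner→interface) = 362 − 631×0.4437

T ≈ 81.9 °C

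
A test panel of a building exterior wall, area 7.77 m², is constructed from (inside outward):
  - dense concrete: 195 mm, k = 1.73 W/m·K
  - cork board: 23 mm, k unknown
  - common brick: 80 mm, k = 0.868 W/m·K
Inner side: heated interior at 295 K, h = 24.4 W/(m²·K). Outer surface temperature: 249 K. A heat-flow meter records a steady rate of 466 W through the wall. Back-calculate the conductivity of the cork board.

Series thermal resistances:
R_inner film = 1/(h_i·A) = 1/(24.4×7.77) = 0.005275 K/W
R_dense concrete = L/(kA) = 0.195/(1.73×7.77) = 0.01451 K/W
R_common brick = L/(kA) = 0.08/(0.868×7.77) = 0.01186 K/W
Sum of known resistances R_other = 0.03164 K/W
Total R = ΔT/Q = 46/466 = 0.09871 K/W
R_cork board = R_total − R_other = 0.06707 K/W
k = L/(R·A) = 0.023/(0.06707×7.77)

k ≈ 0.0441 W/(m·K)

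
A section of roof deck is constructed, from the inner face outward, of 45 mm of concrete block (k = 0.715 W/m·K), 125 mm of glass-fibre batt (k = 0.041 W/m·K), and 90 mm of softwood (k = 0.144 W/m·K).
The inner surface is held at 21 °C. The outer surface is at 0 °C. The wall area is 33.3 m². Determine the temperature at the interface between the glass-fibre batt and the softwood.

T ≈ 3.51 °C

Using the resistance-network approach (series):
R_concrete block = L/(kA) = 0.045/(0.715×33.3) = 0.00189 K/W
R_glass-fibre batt = L/(kA) = 0.125/(0.041×33.3) = 0.09155 K/W
R_softwood = L/(kA) = 0.09/(0.144×33.3) = 0.01877 K/W
R_total = 0.1122 K/W;  Q = ΔT/R_total = 21/0.1122 = 187.1 W
T_interface = T_inner − Q·ΣR(inner→interface) = 21 − 187×0.09344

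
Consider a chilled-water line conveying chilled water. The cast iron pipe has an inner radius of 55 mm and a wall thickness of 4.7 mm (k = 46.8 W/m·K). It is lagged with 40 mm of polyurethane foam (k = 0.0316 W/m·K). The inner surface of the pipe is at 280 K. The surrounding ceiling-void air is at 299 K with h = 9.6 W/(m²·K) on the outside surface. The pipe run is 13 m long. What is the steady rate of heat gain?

Q ≈ 89.8 W

For a radial system each layer contributes R = ln(r_out/r_in)/(2πkL); films add R = 1/(hA).
R_cast iron pipe wall = ln(59.7/55)/(2π×46.8×13) = 2.145×10^-5 K/W
R_polyurethane foam = ln(99.7/59.7)/(2π×0.0316×13) = 0.1987 K/W
R_outer film = 1/(h_o·2πr_oL) = 1/(9.6×2π×0.0997×13) = 0.01279 K/W
R_total = 0.2115 K/W
Q = ΔT/R_total = 19/0.2115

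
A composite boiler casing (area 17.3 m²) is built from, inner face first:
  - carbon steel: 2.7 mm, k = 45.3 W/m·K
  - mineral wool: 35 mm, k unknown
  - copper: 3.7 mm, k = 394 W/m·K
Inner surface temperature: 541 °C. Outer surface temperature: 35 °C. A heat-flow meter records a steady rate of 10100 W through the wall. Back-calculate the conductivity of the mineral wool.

Series thermal resistances:
R_carbon steel = L/(kA) = 0.0027/(45.3×17.3) = 3.445×10^-6 K/W
R_copper = L/(kA) = 0.0037/(394×17.3) = 5.428×10^-7 K/W
Sum of known resistances R_other = 3.988×10^-6 K/W
Total R = ΔT/Q = 506/10100 = 0.0501 K/W
R_mineral wool = R_total − R_other = 0.0501 K/W
k = L/(R·A) = 0.035/(0.0501×17.3)

k ≈ 0.0404 W/(m·K)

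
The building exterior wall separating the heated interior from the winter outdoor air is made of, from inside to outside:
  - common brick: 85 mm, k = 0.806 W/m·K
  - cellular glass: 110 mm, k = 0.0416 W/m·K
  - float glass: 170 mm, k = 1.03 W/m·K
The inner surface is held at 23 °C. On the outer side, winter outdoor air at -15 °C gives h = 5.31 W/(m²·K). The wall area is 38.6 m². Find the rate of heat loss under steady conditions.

Using the resistance-network approach (series):
R_common brick = L/(kA) = 0.085/(0.806×38.6) = 0.002732 K/W
R_cellular glass = L/(kA) = 0.11/(0.0416×38.6) = 0.0685 K/W
R_float glass = L/(kA) = 0.17/(1.03×38.6) = 0.004276 K/W
R_outer film = 1/(h_o·A) = 1/(5.31×38.6) = 0.004879 K/W
R_total = 0.08039 K/W
Q = ΔT / R_total = 38 / 0.08039

Q ≈ 473 W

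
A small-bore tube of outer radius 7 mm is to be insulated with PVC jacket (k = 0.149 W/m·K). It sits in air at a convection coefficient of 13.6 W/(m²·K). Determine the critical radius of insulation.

r_cr ≈ 11 mm

For a cylinder r_cr = k/h = 0.149/13.6
r_cr = 11 mm; since the bare radius (7 mm) is below r_cr, adding a thin layer of insulation will *increase* heat loss.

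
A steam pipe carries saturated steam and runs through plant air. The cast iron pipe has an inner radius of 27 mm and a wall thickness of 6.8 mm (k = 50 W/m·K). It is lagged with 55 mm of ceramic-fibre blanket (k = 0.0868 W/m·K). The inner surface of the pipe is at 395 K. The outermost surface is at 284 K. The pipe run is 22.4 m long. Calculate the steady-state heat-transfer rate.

Q ≈ 1400 W

Radial resistances (cylindrical: R_cond = ln(r_o/r_i)/(2πkL), R_conv = 1/(h·2πrL)):
R_cast iron pipe wall = ln(33.8/27)/(2π×50×22.4) = 3.192×10^-5 K/W
R_ceramic-fibre blanket = ln(88.8/33.8)/(2π×0.0868×22.4) = 0.07907 K/W
R_total = 0.0791 K/W
Q = ΔT/R_total = 111/0.0791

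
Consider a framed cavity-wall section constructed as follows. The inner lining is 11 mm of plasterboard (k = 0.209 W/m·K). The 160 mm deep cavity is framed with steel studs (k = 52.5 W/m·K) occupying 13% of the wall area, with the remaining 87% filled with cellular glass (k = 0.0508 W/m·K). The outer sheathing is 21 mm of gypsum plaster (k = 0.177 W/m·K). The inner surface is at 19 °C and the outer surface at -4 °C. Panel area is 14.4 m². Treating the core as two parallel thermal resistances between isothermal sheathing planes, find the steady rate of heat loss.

Sheathing layers in series; stud and cavity paths in parallel between them.
R_inner = 0.011/(0.209×14.4) = 0.003655 K/W
R_stud  = 0.16/(52.5×0.13×14.4) = 0.001628 K/W
R_cav   = 0.16/(0.0508×0.87×14.4) = 0.2514 K/W
1/R_core = 1/R_stud + 1/R_cav → R_core = 0.001618 K/W
R_outer = 0.021/(0.177×14.4) = 0.008239 K/W
R_total = 0.01351 K/W
Q = ΔT/R_total = 23/0.01351

Q ≈ 1700 W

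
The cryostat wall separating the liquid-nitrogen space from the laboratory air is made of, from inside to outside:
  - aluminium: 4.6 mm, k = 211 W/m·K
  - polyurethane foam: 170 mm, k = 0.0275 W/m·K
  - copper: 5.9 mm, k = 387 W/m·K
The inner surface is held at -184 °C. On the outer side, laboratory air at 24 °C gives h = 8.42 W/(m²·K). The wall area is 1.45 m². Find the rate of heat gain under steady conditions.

Series thermal resistances:
R_aluminium = L/(kA) = 0.0046/(211×1.45) = 1.504×10^-5 K/W
R_polyurethane foam = L/(kA) = 0.17/(0.0275×1.45) = 4.263 K/W
R_copper = L/(kA) = 0.0059/(387×1.45) = 1.051×10^-5 K/W
R_outer film = 1/(h_o·A) = 1/(8.42×1.45) = 0.08191 K/W
R_total = 4.345 K/W
Q = ΔT / R_total = 208 / 4.345

Q ≈ 47.9 W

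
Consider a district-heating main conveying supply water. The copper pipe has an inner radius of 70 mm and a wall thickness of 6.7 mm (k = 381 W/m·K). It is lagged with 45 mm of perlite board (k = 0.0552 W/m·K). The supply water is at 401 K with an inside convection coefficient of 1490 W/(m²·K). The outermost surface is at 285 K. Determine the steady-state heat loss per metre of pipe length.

Treating each annulus and film as a series resistance:
R_inner film = 1/(h_i·2πr₁L) = 1/(1490×2π×0.07×1) = 0.001526 K/W
R_copper pipe wall = ln(76.7/70)/(2π×381×1) = 3.818×10^-5 K/W
R_perlite board = ln(121.7/76.7)/(2π×0.0552×1) = 1.331 K/W
R_total = 1.333 K/W
Q = ΔT/R_total = 116/1.333

q′ ≈ 87 W/m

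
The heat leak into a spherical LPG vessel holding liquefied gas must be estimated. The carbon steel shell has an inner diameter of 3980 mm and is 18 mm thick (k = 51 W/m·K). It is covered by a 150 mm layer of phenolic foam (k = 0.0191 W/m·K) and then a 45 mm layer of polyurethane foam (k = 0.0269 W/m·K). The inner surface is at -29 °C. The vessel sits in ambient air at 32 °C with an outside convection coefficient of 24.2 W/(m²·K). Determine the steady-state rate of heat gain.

Each spherical layer contributes R = (1/r_i − 1/r_o)/(4πk):
R_carbon steel shell = (1/1.99 − 1/2.008)/(4π×51) = 7.029×10^-6 K/W
R_phenolic foam = (1/2.008 − 1/2.158)/(4π×0.0191) = 0.1442 K/W
R_polyurethane foam = (1/2.158 − 1/2.203)/(4π×0.0269) = 0.028 K/W
R_outer film = 1/(h·4πr_o²) = 1/(24.2×4π×2.203²) = 6.776×10^-4 K/W
R_total = 0.1729 K/W
Q = ΔT/R_total = 61/0.1729

Q ≈ 353 W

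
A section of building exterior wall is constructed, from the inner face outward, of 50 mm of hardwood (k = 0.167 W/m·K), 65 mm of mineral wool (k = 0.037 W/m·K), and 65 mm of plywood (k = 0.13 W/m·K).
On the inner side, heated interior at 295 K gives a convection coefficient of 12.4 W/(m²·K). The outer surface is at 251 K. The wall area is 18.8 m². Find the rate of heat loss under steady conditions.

Treating each layer as a thermal resistance in series:
R_inner film = 1/(h_i·A) = 1/(12.4×18.8) = 0.00429 K/W
R_hardwood = L/(kA) = 0.05/(0.167×18.8) = 0.01593 K/W
R_mineral wool = L/(kA) = 0.065/(0.037×18.8) = 0.09344 K/W
R_plywood = L/(kA) = 0.065/(0.13×18.8) = 0.0266 K/W
R_total = 0.1403 K/W
Q = ΔT / R_total = 44 / 0.1403

Q ≈ 314 W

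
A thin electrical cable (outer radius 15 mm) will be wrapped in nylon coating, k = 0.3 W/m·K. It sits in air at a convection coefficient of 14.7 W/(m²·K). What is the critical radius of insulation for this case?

r_cr ≈ 20.4 mm

For a cylinder r_cr = k/h = 0.3/14.7
r_cr = 20.4 mm; since the bare radius (15 mm) is below r_cr, adding a thin layer of insulation will *increase* heat loss.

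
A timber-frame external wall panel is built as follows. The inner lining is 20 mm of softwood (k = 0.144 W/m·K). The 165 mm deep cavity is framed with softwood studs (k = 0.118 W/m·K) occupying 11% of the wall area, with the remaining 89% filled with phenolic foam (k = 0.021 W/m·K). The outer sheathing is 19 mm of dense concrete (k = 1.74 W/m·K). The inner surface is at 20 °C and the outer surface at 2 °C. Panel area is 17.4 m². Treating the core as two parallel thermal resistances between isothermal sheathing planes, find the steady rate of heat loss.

Q ≈ 58.4 W

Sheathing layers in series; stud and cavity paths in parallel between them.
R_inner = 0.02/(0.144×17.4) = 0.007982 K/W
R_stud  = 0.165/(0.118×0.11×17.4) = 0.7306 K/W
R_cav   = 0.165/(0.021×0.89×17.4) = 0.5074 K/W
1/R_core = 1/R_stud + 1/R_cav → R_core = 0.2994 K/W
R_outer = 0.019/(1.74×17.4) = 6.276×10^-4 K/W
R_total = 0.308 K/W
Q = ΔT/R_total = 18/0.308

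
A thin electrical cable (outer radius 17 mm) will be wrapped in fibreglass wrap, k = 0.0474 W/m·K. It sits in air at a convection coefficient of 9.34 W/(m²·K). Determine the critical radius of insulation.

r_cr ≈ 5.07 mm

For a cylinder r_cr = k/h = 0.0474/9.34
r_cr = 5.07 mm; since the bare radius (17 mm) is above r_cr, any added insulation will reduce heat loss.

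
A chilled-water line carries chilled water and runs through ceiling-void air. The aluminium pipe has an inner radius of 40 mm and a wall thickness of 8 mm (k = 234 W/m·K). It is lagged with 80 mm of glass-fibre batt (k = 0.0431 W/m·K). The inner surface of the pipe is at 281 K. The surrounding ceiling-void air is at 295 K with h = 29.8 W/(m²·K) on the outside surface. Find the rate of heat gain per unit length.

q′ ≈ 3.82 W/m

For a radial system each layer contributes R = ln(r_out/r_in)/(2πkL); films add R = 1/(hA).
R_aluminium pipe wall = ln(48/40)/(2π×234×1) = 1.24×10^-4 K/W
R_glass-fibre batt = ln(128/48)/(2π×0.0431×1) = 3.622 K/W
R_outer film = 1/(h_o·2πr_oL) = 1/(29.8×2π×0.128×1) = 0.04172 K/W
R_total = 3.664 K/W
Q = ΔT/R_total = 14/3.664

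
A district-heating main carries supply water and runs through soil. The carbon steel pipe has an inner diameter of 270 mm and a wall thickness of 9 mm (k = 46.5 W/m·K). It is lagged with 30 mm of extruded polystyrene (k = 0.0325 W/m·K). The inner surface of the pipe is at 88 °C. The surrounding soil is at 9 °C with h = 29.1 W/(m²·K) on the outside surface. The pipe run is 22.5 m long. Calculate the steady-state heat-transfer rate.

Q ≈ 1850 W

For a radial system each layer contributes R = ln(r_out/r_in)/(2πkL); films add R = 1/(hA).
R_carbon steel pipe wall = ln(144/135)/(2π×46.5×22.5) = 9.818×10^-6 K/W
R_extruded polystyrene = ln(174/144)/(2π×0.0325×22.5) = 0.04119 K/W
R_outer film = 1/(h_o·2πr_oL) = 1/(29.1×2π×0.174×22.5) = 0.001397 K/W
R_total = 0.04259 K/W
Q = ΔT/R_total = 79/0.04259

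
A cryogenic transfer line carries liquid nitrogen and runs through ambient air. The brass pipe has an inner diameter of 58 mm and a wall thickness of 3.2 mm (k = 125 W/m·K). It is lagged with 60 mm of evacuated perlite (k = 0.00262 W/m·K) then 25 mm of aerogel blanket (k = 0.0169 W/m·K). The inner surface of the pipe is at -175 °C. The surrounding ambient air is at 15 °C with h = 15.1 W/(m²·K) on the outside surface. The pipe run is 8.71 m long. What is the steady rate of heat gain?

Cylindrical conduction, so R = ln(r₂/r₁)/(2πkL) per layer, in series:
R_brass pipe wall = ln(32.2/29)/(2π×125×8.71) = 1.53×10^-5 K/W
R_evacuated perlite = ln(92.2/32.2)/(2π×0.00262×8.71) = 7.337 K/W
R_aerogel blanket = ln(117.2/92.2)/(2π×0.0169×8.71) = 0.2594 K/W
R_outer film = 1/(h_o·2πr_oL) = 1/(15.1×2π×0.1172×8.71) = 0.01033 K/W
R_total = 7.607 K/W
Q = ΔT/R_total = 190/7.607

Q ≈ 25 W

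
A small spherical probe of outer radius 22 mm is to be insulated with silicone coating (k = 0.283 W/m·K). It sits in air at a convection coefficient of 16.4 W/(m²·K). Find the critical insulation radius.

r_cr ≈ 34.5 mm

For a sphere r_cr = 2k/h = 2×0.283/16.4
r_cr = 34.5 mm; since the bare radius (22 mm) is below r_cr, adding a thin layer of insulation will *increase* heat loss.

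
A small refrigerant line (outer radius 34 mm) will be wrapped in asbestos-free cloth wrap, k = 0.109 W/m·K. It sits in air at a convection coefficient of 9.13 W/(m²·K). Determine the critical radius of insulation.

For a cylinder r_cr = k/h = 0.109/9.13
r_cr = 11.9 mm; since the bare radius (34 mm) is above r_cr, any added insulation will reduce heat loss.

r_cr ≈ 11.9 mm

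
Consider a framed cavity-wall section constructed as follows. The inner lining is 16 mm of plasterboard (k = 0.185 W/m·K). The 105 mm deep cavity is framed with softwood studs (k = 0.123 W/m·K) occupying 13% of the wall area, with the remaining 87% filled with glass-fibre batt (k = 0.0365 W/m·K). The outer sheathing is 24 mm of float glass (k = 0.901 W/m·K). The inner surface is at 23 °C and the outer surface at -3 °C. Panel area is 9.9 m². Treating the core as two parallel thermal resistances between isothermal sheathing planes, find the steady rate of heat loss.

Q ≈ 111 W

Sheathing layers in series; stud and cavity paths in parallel between them.
R_inner = 0.016/(0.185×9.9) = 0.008736 K/W
R_stud  = 0.105/(0.123×0.13×9.9) = 0.6633 K/W
R_cav   = 0.105/(0.0365×0.87×9.9) = 0.334 K/W
1/R_core = 1/R_stud + 1/R_cav → R_core = 0.2221 K/W
R_outer = 0.024/(0.901×9.9) = 0.002691 K/W
R_total = 0.2336 K/W
Q = ΔT/R_total = 26/0.2336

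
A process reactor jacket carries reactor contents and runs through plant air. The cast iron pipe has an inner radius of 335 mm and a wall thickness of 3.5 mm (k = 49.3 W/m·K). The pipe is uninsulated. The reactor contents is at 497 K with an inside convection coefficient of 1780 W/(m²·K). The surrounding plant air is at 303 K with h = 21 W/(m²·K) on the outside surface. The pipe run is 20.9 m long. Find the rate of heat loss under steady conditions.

Per-layer cylindrical resistances, series-summed:
R_inner film = 1/(h_i·2πr₁L) = 1/(1780×2π×0.335×20.9) = 1.277×10^-5 K/W
R_cast iron pipe wall = ln(338.5/335)/(2π×49.3×20.9) = 1.605×10^-6 K/W
R_outer film = 1/(h_o·2πr_oL) = 1/(21×2π×0.3385×20.9) = 0.001071 K/W
R_total = 0.001086 K/W
Q = ΔT/R_total = 194/0.001086

Q ≈ 179000 W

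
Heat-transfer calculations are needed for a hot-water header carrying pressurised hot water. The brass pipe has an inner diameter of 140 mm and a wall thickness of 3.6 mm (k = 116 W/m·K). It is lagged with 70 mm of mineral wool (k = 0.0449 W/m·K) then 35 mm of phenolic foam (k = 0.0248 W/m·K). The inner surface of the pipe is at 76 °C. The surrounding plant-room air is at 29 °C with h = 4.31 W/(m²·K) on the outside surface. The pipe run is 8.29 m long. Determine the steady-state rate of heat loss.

Q ≈ 98 W

Radial resistances (cylindrical: R_cond = ln(r_o/r_i)/(2πkL), R_conv = 1/(h·2πrL)):
R_brass pipe wall = ln(73.6/70)/(2π×116×8.29) = 8.3×10^-6 K/W
R_mineral wool = ln(143.6/73.6)/(2π×0.0449×8.29) = 0.2858 K/W
R_phenolic foam = ln(178.6/143.6)/(2π×0.0248×8.29) = 0.1689 K/W
R_outer film = 1/(h_o·2πr_oL) = 1/(4.31×2π×0.1786×8.29) = 0.02494 K/W
R_total = 0.4796 K/W
Q = ΔT/R_total = 47/0.4796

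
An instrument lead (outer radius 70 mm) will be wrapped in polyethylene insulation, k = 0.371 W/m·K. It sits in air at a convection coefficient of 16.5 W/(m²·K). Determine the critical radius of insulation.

For a cylinder r_cr = k/h = 0.371/16.5
r_cr = 22.5 mm; since the bare radius (70 mm) is above r_cr, any added insulation will reduce heat loss.

r_cr ≈ 22.5 mm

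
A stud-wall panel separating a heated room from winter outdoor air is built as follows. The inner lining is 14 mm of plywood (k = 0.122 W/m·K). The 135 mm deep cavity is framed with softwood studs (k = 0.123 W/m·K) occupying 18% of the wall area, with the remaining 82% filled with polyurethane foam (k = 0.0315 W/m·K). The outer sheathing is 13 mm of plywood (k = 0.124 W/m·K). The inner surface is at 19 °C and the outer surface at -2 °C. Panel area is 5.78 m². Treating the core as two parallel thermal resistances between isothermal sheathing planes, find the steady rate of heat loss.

Q ≈ 40 W

Sheathing layers in series; stud and cavity paths in parallel between them.
R_inner = 0.014/(0.122×5.78) = 0.01985 K/W
R_stud  = 0.135/(0.123×0.18×5.78) = 1.055 K/W
R_cav   = 0.135/(0.0315×0.82×5.78) = 0.9042 K/W
1/R_core = 1/R_stud + 1/R_cav → R_core = 0.4869 K/W
R_outer = 0.013/(0.124×5.78) = 0.01814 K/W
R_total = 0.5249 K/W
Q = ΔT/R_total = 21/0.5249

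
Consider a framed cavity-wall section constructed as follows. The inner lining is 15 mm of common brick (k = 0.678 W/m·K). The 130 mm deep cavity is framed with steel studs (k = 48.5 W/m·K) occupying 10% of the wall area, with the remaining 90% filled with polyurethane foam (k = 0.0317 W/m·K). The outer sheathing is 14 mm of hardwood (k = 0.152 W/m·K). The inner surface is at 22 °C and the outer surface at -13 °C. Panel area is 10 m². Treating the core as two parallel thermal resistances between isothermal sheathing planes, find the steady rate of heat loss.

Sheathing layers in series; stud and cavity paths in parallel between them.
R_inner = 0.015/(0.678×10) = 0.002212 K/W
R_stud  = 0.13/(48.5×0.1×10) = 0.00268 K/W
R_cav   = 0.13/(0.0317×0.9×10) = 0.4557 K/W
1/R_core = 1/R_stud + 1/R_cav → R_core = 0.002665 K/W
R_outer = 0.014/(0.152×10) = 0.009211 K/W
R_total = 0.01409 K/W
Q = ΔT/R_total = 35/0.01409

Q ≈ 2480 W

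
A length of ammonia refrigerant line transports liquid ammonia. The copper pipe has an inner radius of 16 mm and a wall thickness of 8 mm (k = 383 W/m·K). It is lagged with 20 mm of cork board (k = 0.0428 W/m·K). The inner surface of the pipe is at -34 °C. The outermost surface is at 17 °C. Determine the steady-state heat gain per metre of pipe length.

Per-layer cylindrical resistances, series-summed:
R_copper pipe wall = ln(24/16)/(2π×383×1) = 1.685×10^-4 K/W
R_cork board = ln(44/24)/(2π×0.0428×1) = 2.254 K/W
R_total = 2.254 K/W
Q = ΔT/R_total = 51/2.254

q′ ≈ 22.6 W/m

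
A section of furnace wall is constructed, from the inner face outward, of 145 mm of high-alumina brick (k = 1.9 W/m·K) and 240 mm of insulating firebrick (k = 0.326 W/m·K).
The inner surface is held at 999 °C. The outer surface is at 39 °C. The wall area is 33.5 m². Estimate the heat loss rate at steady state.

Series thermal resistances:
R_high-alumina brick = L/(kA) = 0.145/(1.9×33.5) = 0.002278 K/W
R_insulating firebrick = L/(kA) = 0.24/(0.326×33.5) = 0.02198 K/W
R_total = 0.02425 K/W
Q = ΔT / R_total = 960 / 0.02425

Q ≈ 39600 W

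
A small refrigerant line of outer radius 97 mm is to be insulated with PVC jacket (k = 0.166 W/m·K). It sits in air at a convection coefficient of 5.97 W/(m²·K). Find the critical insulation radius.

r_cr ≈ 27.8 mm

For a cylinder r_cr = k/h = 0.166/5.97
r_cr = 27.8 mm; since the bare radius (97 mm) is above r_cr, any added insulation will reduce heat loss.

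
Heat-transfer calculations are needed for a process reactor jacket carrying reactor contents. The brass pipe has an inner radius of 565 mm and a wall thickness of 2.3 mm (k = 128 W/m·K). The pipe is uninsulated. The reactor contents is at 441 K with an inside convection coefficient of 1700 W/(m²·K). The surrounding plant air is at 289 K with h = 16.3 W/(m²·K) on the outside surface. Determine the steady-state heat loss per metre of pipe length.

Treating each annulus and film as a series resistance:
R_inner film = 1/(h_i·2πr₁L) = 1/(1700×2π×0.565×1) = 1.657×10^-4 K/W
R_brass pipe wall = ln(567.3/565)/(2π×128×1) = 5.051×10^-6 K/W
R_outer film = 1/(h_o·2πr_oL) = 1/(16.3×2π×0.5673×1) = 0.01721 K/W
R_total = 0.01738 K/W
Q = ΔT/R_total = 152/0.01738

q′ ≈ 8740 W/m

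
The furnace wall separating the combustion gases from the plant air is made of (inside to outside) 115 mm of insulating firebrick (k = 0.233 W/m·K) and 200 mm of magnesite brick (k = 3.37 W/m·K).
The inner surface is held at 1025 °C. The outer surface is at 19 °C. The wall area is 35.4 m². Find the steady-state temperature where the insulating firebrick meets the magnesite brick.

T ≈ 127 °C

Model the wall as resistances in series:
R_insulating firebrick = L/(kA) = 0.115/(0.233×35.4) = 0.01394 K/W
R_magnesite brick = L/(kA) = 0.2/(3.37×35.4) = 0.001676 K/W
R_total = 0.01562 K/W;  Q = ΔT/R_total = 1006/0.01562 = 64410 W
T_interface = T_inner − Q·ΣR(inner→interface) = 1025 − 64400×0.01394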